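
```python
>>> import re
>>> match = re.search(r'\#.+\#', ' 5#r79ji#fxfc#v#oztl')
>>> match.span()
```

(2, 16)

Unlike `match`, `search` isn't anchored — it looks for the pattern anywhere in the string.
The match spans [2:16] → '#r79ji#fxfc#v#'.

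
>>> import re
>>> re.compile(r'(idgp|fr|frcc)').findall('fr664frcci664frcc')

['fr', 'fr', 'fr']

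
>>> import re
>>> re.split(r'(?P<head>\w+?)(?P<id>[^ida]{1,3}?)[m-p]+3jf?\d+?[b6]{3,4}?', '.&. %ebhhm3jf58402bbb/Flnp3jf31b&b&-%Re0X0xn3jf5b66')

['.&. %', 'e', 'bhh', '/Flnp3jf31b&b&-%', 'Re0', 'X0x', '']

Pattern: one or more of a word character (lazy) (captured as 'head'); then 1 to 3 of any character except [ida] (lazy) (captured as 'id'); then one or more of a character in [m-p], then the literal '3j', then optionally a literal 'f'; then one or more of a digit (lazy), then 3 to 4 of one of [b6] (lazy).
Because the quantifier is non-greedy, it stops expanding at the earliest point where the rest of the pattern can succeed.
Matches to split on: at [5:21] → 'ebhhm3jf58402bbb'; at [37:51] → 'Re0X0xn3jf5b66'.
The group in the pattern means `split` returns the separators' captures alongside the pieces.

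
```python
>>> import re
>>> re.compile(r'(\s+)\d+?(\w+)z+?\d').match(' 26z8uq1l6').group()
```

' 26z8'

Pattern: one or more of whitespace (captured); then one or more of a digit (lazy); then one or more of a word character (captured); then one or more of a literal 'z' (lazy), then a digit.
With `match`, the pattern is implicitly anchored at the beginning.
The match spans [0:5] → ' 26z8'.
Captured: group 1 = ' ', group 2 = '6'.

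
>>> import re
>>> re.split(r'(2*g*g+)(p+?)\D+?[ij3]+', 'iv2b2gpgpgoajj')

This matches zero or more of a literal '2', then zero or more of a literal 'g', then one or more of the literal 'g' (captured); then one or more of a literal 'p' (lazy) (captured); then one or more of a non-digit (lazy), then one or more of one of [ij3].
Matches to split on: at [4:14] → '2gpgpgoajj'.
Because the pattern has a capturing group, `split` also inserts each captured text between the pieces.

['iv2b', '2g', 'p', '']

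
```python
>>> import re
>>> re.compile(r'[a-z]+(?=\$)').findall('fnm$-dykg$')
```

['fnm', 'dykg']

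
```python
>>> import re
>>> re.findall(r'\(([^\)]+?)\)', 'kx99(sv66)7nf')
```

['sv66']

Matches: at [4:10] match '(sv66)', group 1 = 'sv66'.
Because there's exactly one group, `findall` drops the full match and keeps group 1 from the one hit.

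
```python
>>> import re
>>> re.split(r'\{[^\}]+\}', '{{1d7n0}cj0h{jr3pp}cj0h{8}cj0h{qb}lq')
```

Matches to split on: at [0:8] → '{{1d7n0}'; at [12:19] → '{jr3pp}'; at [23:26] → '{8}'; at [30:34] → '{qb}'.
Each match becomes a cut point; 5 segments remain.

['', 'cj0h', 'cj0h', 'cj0h', 'lq']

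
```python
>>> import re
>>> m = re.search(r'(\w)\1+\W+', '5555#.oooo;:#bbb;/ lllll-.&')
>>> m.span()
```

(0, 6)

The backreference `\1` re-matches whatever the first group consumed, character for character.
Unlike `match`, `search` isn't anchored — it looks for the pattern anywhere in the string.
The match spans [0:6] → '5555#.'.
Captured: group 1 = '5'.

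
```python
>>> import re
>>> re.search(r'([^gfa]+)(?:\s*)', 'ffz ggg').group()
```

'z '

This matches one or more of any character except [gfa] (captured); then zero or more of whitespace (non-capturing group).
The match spans [2:4] → 'z '.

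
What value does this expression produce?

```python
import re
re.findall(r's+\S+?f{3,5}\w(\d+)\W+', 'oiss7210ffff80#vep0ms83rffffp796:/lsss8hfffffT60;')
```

A non-greedy quantifier consumes as few characters as it can — just enough that the remainder of the pattern still matches from where it stops; whatever follows it matches normally.
Because there's exactly one group, `findall` drops the full match and keeps group 1 from each hit.

['0', '796', '60']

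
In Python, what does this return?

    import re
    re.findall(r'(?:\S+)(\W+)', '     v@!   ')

The pattern matches one or more of a non-whitespace character (non-capturing group); then one or more of a non-word character (captured).
Walking the string: at [5:11] match 'v@!   ', group 1 = '   '.
One capturing group, so `findall` returns just the captured substring from the one match — 1 in all.

['   ']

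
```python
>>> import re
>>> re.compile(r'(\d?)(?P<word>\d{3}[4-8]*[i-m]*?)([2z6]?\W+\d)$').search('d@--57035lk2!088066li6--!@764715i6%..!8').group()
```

This matches optionally a digit (captured); then exactly 3 of a digit, then zero or more of a character in [4-8], then zero or more of a character in [i-m] (lazy) (captured as 'word'); then optionally one of [2z6], then one or more of a non-word character, then a digit (captured); then anchored at the end.
`re.search` scans for the first position where the pattern succeeds.
The match spans [27:39] → '64715i6%..!8'.
Captured: group 1 = '6', group 2 = '4715i', group 3 = '6%..!8'.

'64715i6%..!8'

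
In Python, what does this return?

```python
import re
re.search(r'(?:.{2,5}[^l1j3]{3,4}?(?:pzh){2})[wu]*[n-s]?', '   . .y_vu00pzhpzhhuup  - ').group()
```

'. .y_vu00pzhpzh'

Pattern: 2 to 5 of any character, then 3 to 4 of any character except [l1j3] (lazy), then the literal 'pzh' repeated 2 times (non-capturing group); then zero or more of one of [wu], then optionally a character in [n-s].
`search` walks the string left to right and returns the first match it finds.
The match spans [3:18] → '. .y_vu00pzhpzh'.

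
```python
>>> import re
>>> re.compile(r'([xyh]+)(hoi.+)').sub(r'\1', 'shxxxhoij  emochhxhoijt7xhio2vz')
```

'shxxx'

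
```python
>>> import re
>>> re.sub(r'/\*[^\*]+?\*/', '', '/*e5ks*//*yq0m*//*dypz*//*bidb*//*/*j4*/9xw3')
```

'/*9xw3'

`sub` substitutes '' at each match site.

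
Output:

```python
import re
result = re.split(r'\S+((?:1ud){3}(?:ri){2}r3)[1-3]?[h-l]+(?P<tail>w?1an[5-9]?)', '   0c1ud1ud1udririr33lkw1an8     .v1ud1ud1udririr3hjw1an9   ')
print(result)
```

['   ', '1ud1ud1udririr3', 'w1an8', '     ', '1ud1ud1udririr3', 'w1an9', '   ']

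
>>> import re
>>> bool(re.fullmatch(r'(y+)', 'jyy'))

The pattern matches one or more of a literal 'y' (captured).
`re.fullmatch` is like wrapping the pattern in `^…$` (in single-line mode).
Here the pattern can't cover the whole string, so the call returns None, and `bool(None)` is False.

False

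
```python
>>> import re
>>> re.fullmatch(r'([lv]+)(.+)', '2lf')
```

The pattern matches one or more of one of [lv] (captured); then one or more of any character (captured).
`re.fullmatch` requires the pattern to consume the entire string.
Here the pattern can't cover the whole string, so the call returns None.

None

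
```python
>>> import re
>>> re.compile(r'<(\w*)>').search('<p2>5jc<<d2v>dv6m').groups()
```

Unlike `match`, `search` isn't anchored — it looks for the pattern anywhere in the string.
The match spans [0:4] → '<p2>'.
Captured: group 1 = 'p2'.

('p2',)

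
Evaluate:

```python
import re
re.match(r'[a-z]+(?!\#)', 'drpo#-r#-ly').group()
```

`re.match` only tries the pattern at the start of the string.
The match spans [0:3] → 'drp'.

'drp'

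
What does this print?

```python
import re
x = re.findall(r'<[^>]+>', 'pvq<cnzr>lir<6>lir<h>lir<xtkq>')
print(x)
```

['<cnzr>', '<6>', '<h>', '<xtkq>']

Since nothing is captured, `findall` lists the 4 matched substrings directly.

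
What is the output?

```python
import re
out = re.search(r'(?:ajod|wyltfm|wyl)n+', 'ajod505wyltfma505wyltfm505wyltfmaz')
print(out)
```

None

`re.search` tries every starting position until one works.
Here no position works, so the call returns None.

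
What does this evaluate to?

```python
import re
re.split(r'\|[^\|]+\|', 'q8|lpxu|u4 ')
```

['q8', 'u4 ']

Matches to split on: at [2:8] → '|lpxu|'.
The string is cut at each match, leaving 2 pieces.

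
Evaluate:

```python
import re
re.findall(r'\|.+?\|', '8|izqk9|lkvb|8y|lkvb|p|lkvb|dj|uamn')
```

['|izqk9|', '|8y|', '|p|', '|dj|']

Since nothing is captured, `findall` lists the 4 matched substrings directly.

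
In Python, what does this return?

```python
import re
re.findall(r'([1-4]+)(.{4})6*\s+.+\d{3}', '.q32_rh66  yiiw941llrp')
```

This matches one or more of a character in [1-4] (captured); then exactly 4 of any character (captured); then zero or more of a literal '6'; then one or more of whitespace, then one or more of any character, then exactly 3 of a digit.
Matches: at [2:18] match '32_rh66  yiiw941', groups = ('32', '_rh6').
With 2 capturing groups, `findall` returns a 2-tuple per match.

[('32', '_rh6')]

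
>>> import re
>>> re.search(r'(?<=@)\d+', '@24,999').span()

(1, 3)

The lookaround is zero-width — it requires the adjacent text to match without consuming it, so the asserted text isn't part of the match.
`search` walks the string left to right and returns the first match it finds.
The match spans [1:3] → '24'.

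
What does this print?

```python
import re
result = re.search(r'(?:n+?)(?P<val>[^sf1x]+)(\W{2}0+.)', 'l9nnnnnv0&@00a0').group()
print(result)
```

nnnnnv0&@00a

The pattern matches one or more of a literal 'n' (lazy) (non-capturing group); then one or more of any character except [sf1x] (captured as 'val'); then exactly 2 of a non-word character, then one or more of a literal '0', then any character (captured).
The match spans [2:14] → 'nnnnnv0&@00a'.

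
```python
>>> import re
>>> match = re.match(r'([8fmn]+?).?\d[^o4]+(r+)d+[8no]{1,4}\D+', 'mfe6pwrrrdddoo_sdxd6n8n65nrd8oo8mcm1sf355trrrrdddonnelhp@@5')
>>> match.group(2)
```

'r'

The pattern matches one or more of one of [8fmn] (lazy) (captured); then optionally any character, then a digit; then one or more of any character except [o4]; then one or more of a literal 'r' (captured); then one or more of the literal 'd', then 1 to 4 of one of [8no], then one or more of a non-digit.
`match` is anchored at position 0; if the pattern doesn't fit there, it returns None.
The match spans [0:19] → 'mfe6pwrrrdddoo_sdxd'.
Captured: group 1 = 'mf', group 2 = 'r'.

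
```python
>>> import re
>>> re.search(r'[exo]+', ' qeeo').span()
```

The match spans [2:5] → 'eeo'.

(2, 5)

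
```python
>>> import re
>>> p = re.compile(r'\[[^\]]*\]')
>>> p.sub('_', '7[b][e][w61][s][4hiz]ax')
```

'7_____ax'

Matches: at [1:4] → '[b]'; at [4:7] → '[e]'; at [7:12] → '[w61]'; at [12:15] → '[s]'; at [15:21] → '[4hiz]'.
Each match is replaced by '_'.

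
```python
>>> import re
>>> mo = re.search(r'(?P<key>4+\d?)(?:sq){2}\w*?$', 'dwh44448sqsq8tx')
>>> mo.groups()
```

('44448',)

The match spans [3:15] → '44448sqsq8tx'.
Captured: group 1 = '44448'.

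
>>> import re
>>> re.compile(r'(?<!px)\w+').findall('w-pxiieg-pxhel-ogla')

['w', 'pxiieg', 'pxhel', 'ogla']

The negative lookahead/lookbehind blocks any match where the forbidden context is present.
Scanning left to right: at [0:1] → 'w'; at [2:8] → 'pxiieg'; at [9:14] → 'pxhel'; at [15:19] → 'ogla'.
`findall` yields the raw match text (4 of them) because the pattern has no groups.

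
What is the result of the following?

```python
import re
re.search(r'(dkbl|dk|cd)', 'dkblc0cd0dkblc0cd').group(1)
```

'dkbl'

Alternation isn't longest-match — the leftmost alternative that fits at this position is chosen.
`re.search` scans for the first position where the pattern succeeds.
The match spans [0:4] → 'dkbl'.
Captured: group 1 = 'dkbl'.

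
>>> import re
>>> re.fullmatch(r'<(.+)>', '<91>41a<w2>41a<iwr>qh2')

None

`fullmatch` succeeds only if the pattern covers the string from start to end.
Here there's no way to consume every character, so the call returns None.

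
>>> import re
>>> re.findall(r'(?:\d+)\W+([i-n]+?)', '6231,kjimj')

Because the quantifier is non-greedy, it stops expanding at the earliest point where the rest of the pattern can succeed.
`findall` collects group 1 from the one match (1 total).

['k']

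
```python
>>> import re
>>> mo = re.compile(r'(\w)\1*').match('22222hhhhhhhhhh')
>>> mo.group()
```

'22222'

With `match`, the pattern is implicitly anchored at the beginning.
The match spans [0:5] → '22222'.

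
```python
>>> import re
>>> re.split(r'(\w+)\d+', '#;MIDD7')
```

['#;', 'MIDD', '']

Pattern: one or more of a word character (captured); then one or more of a digit.
Matches to split on: at [2:7] → 'MIDD7'.
`re.split` interleaves the captured-group text with the surrounding fragments.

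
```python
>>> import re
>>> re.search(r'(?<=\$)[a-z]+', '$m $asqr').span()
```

Lookahead/lookbehind check context without consuming it, so the matched span excludes the asserted characters.
`re.search` scans for the first position where the pattern succeeds.
The match spans [1:2] → 'm'.

(1, 2)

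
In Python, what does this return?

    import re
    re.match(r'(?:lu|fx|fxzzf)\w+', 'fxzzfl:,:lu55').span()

(0, 6)

`re.match` won't scan ahead — the pattern has to work from the very first character.
The match spans [0:6] → 'fxzzfl'.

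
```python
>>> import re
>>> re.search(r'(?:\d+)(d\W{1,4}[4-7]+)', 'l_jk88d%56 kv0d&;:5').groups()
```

The match spans [4:10] → '88d%56'.
Captured: group 1 = 'd%56'.

('d%56',)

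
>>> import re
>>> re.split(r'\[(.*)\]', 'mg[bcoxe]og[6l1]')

Matches to split on: at [2:16] → '[bcoxe]og[6l1]'.
`re.split` interleaves the captured-group text with the surrounding fragments.

['mg', 'bcoxe]og[6l1', '']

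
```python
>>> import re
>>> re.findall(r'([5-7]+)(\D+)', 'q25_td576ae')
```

Pattern: one or more of a character in [5-7] (captured); then one or more of a non-digit (captured).
Scanning left to right: at [2:6] match '5_td', groups = ('5', '_td'); at [6:11] match '576ae', groups = ('576', 'ae').
With 2 capturing groups, `findall` returns a 2-tuple per match.

[('5', '_td'), ('576', 'ae')]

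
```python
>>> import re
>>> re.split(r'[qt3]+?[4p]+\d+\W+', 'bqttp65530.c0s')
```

['b', 'c0s']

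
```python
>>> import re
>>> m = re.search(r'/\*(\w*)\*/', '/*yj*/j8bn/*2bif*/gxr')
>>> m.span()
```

`re.search` scans for the first position where the pattern succeeds.
The match spans [0:6] → '/*yj*/'.
Captured: group 1 = 'yj'.

(0, 6)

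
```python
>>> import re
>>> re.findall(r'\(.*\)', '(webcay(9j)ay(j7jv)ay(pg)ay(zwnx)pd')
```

['(webcay(9j)ay(j7jv)ay(pg)ay(zwnx)']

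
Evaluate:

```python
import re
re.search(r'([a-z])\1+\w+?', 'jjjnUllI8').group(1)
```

'j'

The backreference `\1` re-matches whatever the first group consumed, character for character.
`search` walks the string left to right and returns the first match it finds.
The match spans [0:4] → 'jjjn'.
Captured: group 1 = 'j'.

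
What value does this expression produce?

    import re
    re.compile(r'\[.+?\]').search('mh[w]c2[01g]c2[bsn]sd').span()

(2, 5)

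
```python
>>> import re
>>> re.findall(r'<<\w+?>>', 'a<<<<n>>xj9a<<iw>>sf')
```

Matches: at [3:8] → '<<n>>'; at [12:18] → '<<iw>>'.
`findall` yields the raw match text (2 of them) because the pattern has no groups.

['<<n>>', '<<iw>>']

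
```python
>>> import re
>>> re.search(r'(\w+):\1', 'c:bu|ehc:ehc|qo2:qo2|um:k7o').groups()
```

A backreference is literal: `\1` must see the identical characters the first group matched.
`search` walks the string left to right and returns the first match it finds.
The match spans [5:12] → 'ehc:ehc'.
Captured: group 1 = 'ehc'.

('ehc',)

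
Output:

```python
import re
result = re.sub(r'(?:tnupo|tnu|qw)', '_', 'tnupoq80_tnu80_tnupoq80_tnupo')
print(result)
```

_q80__80__q80__

The regex engine tests alternatives in the order written; an earlier branch that matches wins even if a later one would match more.
Matches: at [0:5] → 'tnupo'; at [9:12] → 'tnu'; at [15:20] → 'tnupo'; at [24:29] → 'tnupo'.
Every occurrence is swapped for '_'.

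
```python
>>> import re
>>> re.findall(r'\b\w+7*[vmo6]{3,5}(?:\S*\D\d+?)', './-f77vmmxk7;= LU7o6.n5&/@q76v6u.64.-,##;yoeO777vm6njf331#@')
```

Pattern: a word boundary (`\b`, zero-width); then one or more of a word character, then zero or more of the literal '7', then 3 to 5 of one of [vmo6]; then zero or more of a non-whitespace character, then a non-digit, then one or more of a digit (lazy) (non-capturing group).
With the lazy modifier that quantifier settles for the fewest repetitions that let the rest of the pattern succeed (the atoms after it are unaffected and can still be greedy).
Matches: at [3:12] → 'f77vmmxk7'; at [26:55] → 'q76v6u.64.-,##;yoeO777vm6njf3'.
No capturing groups, so `findall` returns the 2 full match strings.

['f77vmmxk7', 'q76v6u.64.-,##;yoeO777vm6njf3']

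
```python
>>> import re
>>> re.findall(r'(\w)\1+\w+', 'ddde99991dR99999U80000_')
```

`\1` is not a pattern — it's the concrete string captured by group 1, re-applied verbatim.
Scanning left to right: at [0:23] match 'ddde99991dR99999U80000_', group 1 = 'd'.
With a single group, `findall` returns only what that group captured — 1 item.

['d']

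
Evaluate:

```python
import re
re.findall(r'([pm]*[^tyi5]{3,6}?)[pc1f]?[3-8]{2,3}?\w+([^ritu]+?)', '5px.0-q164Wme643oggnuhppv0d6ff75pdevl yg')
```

[('px.0-q', ' ')]

The pattern matches zero or more of one of [pm], then 3 to 6 of any character except [tyi5] (lazy) (captured); then optionally one of [pc1f], then 2 to 3 of a character in [3-8] (lazy), then one or more of a word character; then one or more of any character except [ritu] (lazy) (captured).
Lazy quantifiers expand one character at a time until the remainder of the pattern can match.
Scanning left to right: at [1:38] match 'px.0-q164Wme643oggnuhppv0d6ff75pdevl ', groups = ('px.0-q', ' ').
Multiple groups make `findall` return tuples — one 2-tuple for the one match.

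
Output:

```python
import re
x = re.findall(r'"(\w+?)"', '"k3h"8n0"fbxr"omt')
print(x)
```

['k3h', 'fbxr']

Because there's exactly one group, `findall` drops the full match and keeps group 1 from each hit.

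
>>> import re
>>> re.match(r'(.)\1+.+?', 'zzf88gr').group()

`\1` has to match the exact text group 1 already captured.
`re.match` only tries the pattern at the start of the string.
The match spans [0:3] → 'zzf'.
Captured: group 1 = 'z'.

'zzf'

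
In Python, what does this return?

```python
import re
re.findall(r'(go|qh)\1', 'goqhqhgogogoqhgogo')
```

After group 1 captures some text, `\1` only succeeds where that same text appears again.
Scanning left to right: at [2:6] match 'qhqh', group 1 = 'qh'; at [6:10] match 'gogo', group 1 = 'go'; at [14:18] match 'gogo', group 1 = 'go'.
One capturing group, so `findall` returns just the captured substring from each match — 3 in all.

['qh', 'go', 'go']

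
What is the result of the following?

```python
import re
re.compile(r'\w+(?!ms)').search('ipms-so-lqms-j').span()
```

(0, 4)

A negative assertion filters positions out without eating any characters.
`re.search` scans for the first position where the pattern succeeds.
The match spans [0:4] → 'ipms'.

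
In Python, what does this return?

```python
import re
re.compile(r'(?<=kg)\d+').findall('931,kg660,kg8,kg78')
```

['660', '8', '78']

Because the assertion is zero-width, the text it checks is not consumed and won't appear in the result.
Scanning left to right: at [6:9] → '660'; at [12:13] → '8'; at [16:18] → '78'.
No capturing groups, so `findall` returns the 3 full match strings.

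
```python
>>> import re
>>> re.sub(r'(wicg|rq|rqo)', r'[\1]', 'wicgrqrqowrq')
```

Alternation isn't longest-match — the leftmost alternative that fits at this position is chosen.
Matches: at [0:4] → 'wicg'; at [4:6] → 'rq'; at [6:8] → 'rq'; at [10:12] → 'rq'.
`\1` in the replacement pulls in group 1's text for each match.

'[wicg][rq][rq]ow[rq]'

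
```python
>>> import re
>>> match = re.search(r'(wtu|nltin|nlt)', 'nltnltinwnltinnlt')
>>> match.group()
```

'nlt'

`re.search` tries every starting position until one works.
The match spans [0:3] → 'nlt'.
Captured: group 1 = 'nlt'.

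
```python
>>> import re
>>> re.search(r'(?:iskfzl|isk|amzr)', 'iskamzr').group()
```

The match spans [0:3] → 'isk'.

'isk'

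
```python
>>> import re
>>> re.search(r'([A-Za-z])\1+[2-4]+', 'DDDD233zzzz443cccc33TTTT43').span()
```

(0, 7)

The backreference `\1` re-matches whatever the first group consumed, character for character.
Unlike `match`, `search` isn't anchored — it looks for the pattern anywhere in the string.
The match spans [0:7] → 'DDDD233'.
Captured: group 1 = 'D'.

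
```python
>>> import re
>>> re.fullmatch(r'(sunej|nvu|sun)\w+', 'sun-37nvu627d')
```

None

`re.fullmatch` requires the pattern to consume the entire string.
Here the pattern can't cover the whole string, so the call returns None.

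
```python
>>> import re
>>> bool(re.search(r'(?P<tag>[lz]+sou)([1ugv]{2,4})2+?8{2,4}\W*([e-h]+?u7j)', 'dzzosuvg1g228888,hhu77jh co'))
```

False

Here the pattern never matches, so the call returns None, and `bool(None)` is False.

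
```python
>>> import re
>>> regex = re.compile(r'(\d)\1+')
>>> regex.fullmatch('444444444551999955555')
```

None

The backreference `\1` re-matches whatever the first group consumed, character for character.
`fullmatch` succeeds only if the pattern covers the string from start to end.
Here the pattern can't cover the whole string, so the call returns None.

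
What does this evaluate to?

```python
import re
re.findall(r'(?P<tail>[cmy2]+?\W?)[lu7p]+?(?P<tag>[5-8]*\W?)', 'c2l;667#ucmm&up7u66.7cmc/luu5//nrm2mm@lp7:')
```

[('c2', ';'), ('cmm&', ''), ('cmc/', ''), ('m2mm@', '')]

The pattern matches one or more of one of [cmy2] (lazy), then optionally a non-word character (captured as 'tail'); then one or more of one of [lu7p] (lazy); then zero or more of a character in [5-8], then optionally a non-word character (captured as 'tag').
The `?` after the quantifier makes it lazy — it takes as little as possible before letting the rest of the pattern try.
Matches: at [0:4] match 'c2l;', groups = ('c2', ';'); at [9:14] match 'cmm&u', groups = ('cmm&', ''); at [21:26] match 'cmc/l', groups = ('cmc/', ''); at [33:39] match 'm2mm@l', groups = ('m2mm@', '').
2 groups means each result is a tuple of 2 captured strings — 4 here.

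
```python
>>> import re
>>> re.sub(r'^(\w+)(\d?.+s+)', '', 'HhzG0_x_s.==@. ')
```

Each match is replaced by ''.

'.==@. '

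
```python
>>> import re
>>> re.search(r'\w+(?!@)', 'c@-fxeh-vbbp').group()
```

The negative lookahead/lookbehind blocks any match where the forbidden context is present.
Unlike `match`, `search` isn't anchored — it looks for the pattern anywhere in the string.
The match spans [3:7] → 'fxeh'.

'fxeh'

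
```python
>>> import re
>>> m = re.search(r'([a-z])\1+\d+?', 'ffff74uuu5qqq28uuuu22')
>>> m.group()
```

'ffff7'

`\1` is not a pattern — it's the concrete string captured by group 1, re-applied verbatim.
The match spans [0:5] → 'ffff7'.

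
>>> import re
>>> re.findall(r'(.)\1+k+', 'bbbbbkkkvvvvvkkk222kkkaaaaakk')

['b', 'v', '2', 'a']

After group 1 captures some text, `\1` only succeeds where that same text appears again.
Scanning left to right: at [0:8] match 'bbbbbkkk', group 1 = 'b'; at [8:16] match 'vvvvvkkk', group 1 = 'v'; at [16:22] match '222kkk', group 1 = '2'; at [22:29] match 'aaaaakk', group 1 = 'a'.
Because there's exactly one group, `findall` drops the full match and keeps group 1 from each hit.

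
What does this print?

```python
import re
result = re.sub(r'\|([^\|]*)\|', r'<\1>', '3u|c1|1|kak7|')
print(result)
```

3u<c1>1<kak7>

Matches: at [2:6] → '|c1|'; at [7:13] → '|kak7|'.
The replacement refers to a captured group, so each match is rewritten using its own captured text.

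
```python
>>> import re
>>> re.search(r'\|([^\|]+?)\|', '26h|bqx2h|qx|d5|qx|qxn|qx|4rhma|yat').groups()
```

('bqx2h',)

`search` walks the string left to right and returns the first match it finds.
The match spans [3:10] → '|bqx2h|'.
Captured: group 1 = 'bqx2h'.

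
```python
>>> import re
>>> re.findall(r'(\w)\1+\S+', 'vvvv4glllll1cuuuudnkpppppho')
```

`\1` has to match the exact text group 1 already captured.
Walking the string: at [0:27] match 'vvvv4glllll1cuuuudnkpppppho', group 1 = 'v'.
With a single group, `findall` returns only what that group captured — 1 item.

['v']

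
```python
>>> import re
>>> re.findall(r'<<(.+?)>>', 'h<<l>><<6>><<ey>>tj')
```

A non-greedy quantifier consumes as few characters as it can — just enough that the remainder of the pattern still matches from where it stops; whatever follows it matches normally.
Walking the string: at [1:6] match '<<l>>', group 1 = 'l'; at [6:11] match '<<6>>', group 1 = '6'; at [11:17] match '<<ey>>', group 1 = 'ey'.
With a single group, `findall` returns only what that group captured — 3 items.

['l', '6', 'ey']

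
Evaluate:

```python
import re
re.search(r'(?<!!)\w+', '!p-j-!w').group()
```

A negative assertion filters positions out without eating any characters.
`search` walks the string left to right and returns the first match it finds.
The match spans [3:4] → 'j'.

'j'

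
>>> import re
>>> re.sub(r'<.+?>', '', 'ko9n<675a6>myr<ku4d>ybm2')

The `?` after the quantifier makes it lazy — it takes as little as possible before letting the rest of the pattern try.
Matches: at [4:11] → '<675a6>'; at [14:20] → '<ku4d>'.
Each match is replaced by ''.

'ko9nmyrybm2'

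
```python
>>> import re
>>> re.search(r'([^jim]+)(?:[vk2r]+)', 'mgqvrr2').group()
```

This matches one or more of any character except [jim] (captured); then one or more of one of [vk2r] (non-capturing group).
`search` walks the string left to right and returns the first match it finds.
The match spans [1:7] → 'gqvrr2'.
Captured: group 1 = 'gqvrr'.

'gqvrr2'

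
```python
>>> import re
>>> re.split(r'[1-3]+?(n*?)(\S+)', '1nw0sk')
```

Pattern: one or more of a character in [1-3] (lazy); then zero or more of a literal 'n' (lazy) (captured); then one or more of a non-whitespace character (captured).
Matches to split on: at [0:6] → '1nw0sk'.
With a capturing group present, the delimiter's captured portion is kept in the result list.

['', '', 'nw0sk', '']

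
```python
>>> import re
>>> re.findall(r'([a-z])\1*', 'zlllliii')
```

`\1` has to match the exact text group 1 already captured.
One capturing group, so `findall` returns just the captured substring from each match — 3 in all.

['z', 'l', 'i']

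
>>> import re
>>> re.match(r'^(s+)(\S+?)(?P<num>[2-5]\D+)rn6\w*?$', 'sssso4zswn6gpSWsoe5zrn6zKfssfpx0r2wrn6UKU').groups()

('ssss', 'o4zswn6gpSWsoe', '5z')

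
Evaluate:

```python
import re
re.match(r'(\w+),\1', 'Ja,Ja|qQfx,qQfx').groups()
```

('Ja',)

The match spans [0:5] → 'Ja,Ja'.
Captured: group 1 = 'Ja'.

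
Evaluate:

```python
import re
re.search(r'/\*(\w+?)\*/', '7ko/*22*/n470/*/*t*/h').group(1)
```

'22'

The match spans [3:9] → '/*22*/'.
Captured: group 1 = '22'.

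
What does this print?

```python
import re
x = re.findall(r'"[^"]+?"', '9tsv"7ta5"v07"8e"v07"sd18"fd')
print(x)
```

['"7ta5"', '"8e"', '"sd18"']

Matches: at [4:10] → '"7ta5"'; at [13:17] → '"8e"'; at [20:26] → '"sd18"'.
No capturing groups, so `findall` returns the 3 full match strings.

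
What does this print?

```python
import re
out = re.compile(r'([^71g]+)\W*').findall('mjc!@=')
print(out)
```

Pattern: one or more of any character except [71g] (captured); then zero or more of a non-word character.
Matches: at [0:6] match 'mjc!@=', group 1 = 'mjc!@='.
Because there's exactly one group, `findall` drops the full match and keeps group 1 from the one hit.

['mjc!@=']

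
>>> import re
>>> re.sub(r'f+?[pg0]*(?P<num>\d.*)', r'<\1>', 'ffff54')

'<54>'

The pattern matches one or more of the literal 'f' (lazy), then zero or more of one of [pg0]; then a digit, then zero or more of any character (captured as 'num').
The replacement refers to a captured group, so each match is rewritten using its own captured text.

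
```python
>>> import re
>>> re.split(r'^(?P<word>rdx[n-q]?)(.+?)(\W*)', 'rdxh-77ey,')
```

The pattern matches anchored at the start of the string; then the literal 'rdx', then optionally a character in [n-q] (captured as 'word'); then one or more of any character (lazy) (captured); then zero or more of a non-word character (captured).
Lazy quantifiers expand one character at a time until the remainder of the pattern can match.
Matches to split on: at [0:5] → 'rdxh-'.
`re.split` interleaves the captured-group text with the surrounding fragments.

['', 'rdx', 'h', '-', '77ey,']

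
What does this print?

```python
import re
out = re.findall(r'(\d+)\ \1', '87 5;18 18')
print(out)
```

After group 1 captures some text, `\1` only succeeds where that same text appears again.
Scanning left to right: at [5:10] match '18 18', group 1 = '18'.
`findall` collects group 1 from the one match (1 total).

['18']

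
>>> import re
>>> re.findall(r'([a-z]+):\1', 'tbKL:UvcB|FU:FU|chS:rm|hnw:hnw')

['hnw']

The backreference `\1` re-matches whatever the first group consumed, character for character.
With a single group, `findall` returns only what that group captured — 1 item.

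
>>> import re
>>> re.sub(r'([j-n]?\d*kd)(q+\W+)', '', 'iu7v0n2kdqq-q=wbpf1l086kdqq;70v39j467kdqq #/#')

Pattern: optionally a character in [j-n], then zero or more of a digit, then the literal 'kd' (captured); then one or more of a literal 'q', then one or more of a non-word character (captured).
Matches: at [5:12] → 'n2kdqq-'; at [19:28] → 'l086kdqq;'; at [33:45] → 'j467kdqq #/#'.
Every occurrence is swapped for ''.

'iu7v0q=wbpf170v39'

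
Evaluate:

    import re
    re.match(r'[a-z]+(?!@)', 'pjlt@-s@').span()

(0, 3)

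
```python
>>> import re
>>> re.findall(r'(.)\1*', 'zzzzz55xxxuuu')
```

['z', '5', 'x', 'u']

The backreference `\1` re-matches whatever the first group consumed, character for character.
Matches: at [0:5] match 'zzzzz', group 1 = 'z'; at [5:7] match '55', group 1 = '5'; at [7:10] match 'xxx', group 1 = 'x'; at [10:13] match 'uuu', group 1 = 'u'.
Because there's exactly one group, `findall` drops the full match and keeps group 1 from each hit.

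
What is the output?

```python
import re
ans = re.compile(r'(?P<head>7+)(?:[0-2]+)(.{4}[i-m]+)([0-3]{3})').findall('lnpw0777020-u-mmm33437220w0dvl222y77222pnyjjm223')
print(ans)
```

Pattern: one or more of a literal '7' (captured as 'head'); then one or more of a character in [0-2] (non-capturing group); then exactly 4 of any character, then one or more of a character in [i-m] (captured); then exactly 3 of a character in [0-3] (captured).
Walking the string: at [21:33] match '7220w0dvl222', groups = ('7', 'w0dvl', '222'); at [34:48] match '77222pnyjjm223', groups = ('77', 'pnyjjm', '223').
With 3 capturing groups, `findall` returns a 3-tuple per match.

[('7', 'w0dvl', '222'), ('77', 'pnyjjm', '223')]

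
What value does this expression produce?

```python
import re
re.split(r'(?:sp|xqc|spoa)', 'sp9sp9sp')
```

Matches to split on: at [0:2] → 'sp'; at [3:5] → 'sp'; at [6:8] → 'sp'.
Splitting on the pattern gives 4 pieces.

['', '9', '9', '']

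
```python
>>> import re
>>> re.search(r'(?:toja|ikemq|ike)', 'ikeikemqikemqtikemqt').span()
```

(0, 3)

`re.search` scans for the first position where the pattern succeeds.
The match spans [0:3] → 'ike'.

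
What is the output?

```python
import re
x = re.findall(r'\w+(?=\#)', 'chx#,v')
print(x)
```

['chx']

The lookaround is zero-width — it requires the adjacent text to match without consuming it, so the asserted text isn't part of the match.
Matches: at [0:3] → 'chx'.
`findall` yields the raw match text (1 of them) because the pattern has no groups.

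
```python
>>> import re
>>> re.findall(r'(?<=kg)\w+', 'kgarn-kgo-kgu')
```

['arn', 'o', 'u']

Lookahead/lookbehind check context without consuming it, so the matched span excludes the asserted characters.
Scanning left to right: at [2:5] → 'arn'; at [8:9] → 'o'; at [12:13] → 'u'.
With no groups in the pattern, `findall` gives back each whole match — 3 here.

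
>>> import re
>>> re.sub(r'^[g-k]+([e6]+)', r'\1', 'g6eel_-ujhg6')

'6eel_-ujhg6'

The pattern matches anchored at the start of the string; then one or more of a character in [g-k]; then one or more of one of [e6] (captured).
Matches: at [0:4] → 'g6ee'.
The replacement refers to a captured group, so each match is rewritten using its own captured text.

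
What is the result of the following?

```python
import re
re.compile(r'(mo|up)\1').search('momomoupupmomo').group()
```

After group 1 captures some text, `\1` only succeeds where that same text appears again.
The match spans [0:4] → 'momo'.

'momo'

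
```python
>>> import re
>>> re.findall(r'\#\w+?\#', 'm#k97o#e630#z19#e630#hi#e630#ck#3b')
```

Matches: at [1:7] → '#k97o#'; at [11:16] → '#z19#'; at [20:24] → '#hi#'; at [28:32] → '#ck#'.
`findall` yields the raw match text (4 of them) because the pattern has no groups.

['#k97o#', '#z19#', '#hi#', '#ck#']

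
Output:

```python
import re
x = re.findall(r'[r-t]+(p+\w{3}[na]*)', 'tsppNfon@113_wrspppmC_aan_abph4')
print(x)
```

This matches one or more of a character in [r-t]; then one or more of the literal 'p', then exactly 3 of a word character, then zero or more of one of [na] (captured).
Scanning left to right: at [0:8] match 'tsppNfon', group 1 = 'ppNfon'; at [14:25] match 'rspppmC_aan', group 1 = 'pppmC_aan'.
`findall` collects group 1 from each match (2 total).

['ppNfon', 'pppmC_aan']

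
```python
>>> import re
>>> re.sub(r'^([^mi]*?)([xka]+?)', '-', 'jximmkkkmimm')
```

'-immkkkmimm'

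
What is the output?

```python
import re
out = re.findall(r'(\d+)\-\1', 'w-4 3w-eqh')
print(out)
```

[]

The backreference `\1` re-matches whatever the first group consumed, character for character.
With a single group, `findall` returns only what that group captured — 0 items.
Nothing in the string satisfies the pattern, so the list is empty.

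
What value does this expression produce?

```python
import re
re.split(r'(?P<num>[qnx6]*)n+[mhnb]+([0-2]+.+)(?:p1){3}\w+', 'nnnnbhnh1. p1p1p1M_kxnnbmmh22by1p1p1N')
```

['', 'nnn', '1. ', '']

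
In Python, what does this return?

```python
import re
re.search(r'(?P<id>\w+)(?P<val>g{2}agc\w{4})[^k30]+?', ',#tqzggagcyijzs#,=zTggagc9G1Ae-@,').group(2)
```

'ggagcyijz'

The match spans [2:15] → 'tqzggagcyijzs'.
Captured: group 1 = 'tqz', group 2 = 'ggagcyijz'.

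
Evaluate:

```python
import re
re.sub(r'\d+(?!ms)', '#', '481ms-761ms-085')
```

A negative assertion filters positions out without eating any characters.
Each match is replaced by '#'.

'#1ms-#1ms-#'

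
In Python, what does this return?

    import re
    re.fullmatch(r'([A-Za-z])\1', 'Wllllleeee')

None

`re.fullmatch` requires the pattern to consume the entire string.
Here there's no way to consume every character, so the call returns None.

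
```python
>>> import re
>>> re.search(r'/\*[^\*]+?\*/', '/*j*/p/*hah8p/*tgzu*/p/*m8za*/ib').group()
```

`re.search` tries every starting position until one works.
The match spans [0:5] → '/*j*/'.

'/*j*/'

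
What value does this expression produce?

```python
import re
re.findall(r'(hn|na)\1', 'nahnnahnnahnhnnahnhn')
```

A backreference is literal: `\1` must see the identical characters the first group matched.
Because there's exactly one group, `findall` drops the full match and keeps group 1 from each hit.

['hn', 'hn']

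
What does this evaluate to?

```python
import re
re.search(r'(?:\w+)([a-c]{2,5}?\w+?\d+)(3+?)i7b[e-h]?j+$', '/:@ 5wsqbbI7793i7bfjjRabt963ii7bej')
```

None

Pattern: one or more of a word character (non-capturing group); then 2 to 5 of a character in [a-c] (lazy), then one or more of a word character (lazy), then one or more of a digit (captured); then one or more of a literal '3' (lazy) (captured); then the literal 'i7b', then optionally a character in [e-h], then one or more of the literal 'j'; then anchored at the end.
`re.search` tries every starting position until one works.
Here no position works, so the call returns None.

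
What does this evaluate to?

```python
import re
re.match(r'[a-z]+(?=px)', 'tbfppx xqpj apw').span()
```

(0, 4)

`re.match` won't scan ahead — the pattern has to work from the very first character.
The match spans [0:4] → 'tbfp'.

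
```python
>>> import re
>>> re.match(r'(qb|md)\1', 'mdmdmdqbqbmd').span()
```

`re.match` only tries the pattern at the start of the string.
The match spans [0:4] → 'mdmd'.

(0, 4)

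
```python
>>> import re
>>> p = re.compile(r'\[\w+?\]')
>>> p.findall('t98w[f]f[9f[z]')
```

Scanning left to right: at [4:7] → '[f]'; at [11:14] → '[z]'.
`findall` yields the raw match text (2 of them) because the pattern has no groups.

['[f]', '[z]']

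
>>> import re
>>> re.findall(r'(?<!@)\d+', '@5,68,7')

The negative lookahead/lookbehind blocks any match where the forbidden context is present.
Matches: at [3:5] → '68'; at [6:7] → '7'.
With no groups in the pattern, `findall` gives back each whole match — 2 here.

['68', '7']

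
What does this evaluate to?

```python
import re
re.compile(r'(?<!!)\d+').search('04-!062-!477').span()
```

A negative assertion filters positions out without eating any characters.
`re.search` scans for the first position where the pattern succeeds.
The match spans [0:2] → '04'.

(0, 2)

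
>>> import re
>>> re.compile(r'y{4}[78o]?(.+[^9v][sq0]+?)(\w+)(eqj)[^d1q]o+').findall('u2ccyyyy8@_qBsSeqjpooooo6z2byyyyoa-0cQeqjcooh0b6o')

[('@_qBsSeqjpooooo6z2byyyyoa-0', 'cQ', 'eqj')]

This matches exactly 4 of the literal 'y', then optionally one of [78o]; then one or more of any character, then any character except [9v], then one or more of one of [sq0] (lazy) (captured); then one or more of a word character (captured); then a literal 'e', then the literal 'qj' (captured); then any character except [d1q], then one or more of a literal 'o'.
Walking the string: at [4:44] match 'yyyy8@_qBsSeqjpooooo6z2byyyyoa-0cQeqjcoo', groups = ('@_qBsSeqjpooooo6z2byyyyoa-0', 'cQ', 'eqj').
3 groups means the one result is a tuple of 3 captured strings — 1 here.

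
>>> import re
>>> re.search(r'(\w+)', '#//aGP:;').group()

The match spans [3:6] → 'aGP'.

'aGP'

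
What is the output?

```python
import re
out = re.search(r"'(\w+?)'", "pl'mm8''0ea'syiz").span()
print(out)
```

(2, 7)

The match spans [2:7] → "'mm8'".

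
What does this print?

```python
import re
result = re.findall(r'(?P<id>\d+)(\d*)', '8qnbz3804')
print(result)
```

[('8', ''), ('3804', '')]

This matches one or more of a digit (captured as 'id'); then zero or more of a digit (captured).
Scanning left to right: at [0:1] match '8', groups = ('8', ''); at [5:9] match '3804', groups = ('3804', '').
`findall` packs the 2 group values into a tuple for every match.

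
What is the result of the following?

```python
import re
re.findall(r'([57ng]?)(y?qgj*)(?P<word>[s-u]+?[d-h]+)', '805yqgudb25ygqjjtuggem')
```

Pattern: optionally one of [57ng] (captured); then optionally the literal 'y', then the literal 'qg', then zero or more of the literal 'j' (captured); then one or more of a character in [s-u] (lazy), then one or more of a character in [d-h] (captured as 'word').
3 groups means the one result is a tuple of 3 captured strings — 1 here.

[('5', 'yqg', 'ud')]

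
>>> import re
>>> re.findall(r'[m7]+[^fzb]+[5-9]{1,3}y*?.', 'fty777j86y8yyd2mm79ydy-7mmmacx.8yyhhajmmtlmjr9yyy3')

The pattern matches one or more of one of [m7]; then one or more of any character except [fzb]; then 1 to 3 of a character in [5-9], then zero or more of a literal 'y' (lazy), then any character.
No capturing groups, so `findall` returns the 1 full match string.

['777j86y8yyd2mm79ydy-7mmmacx.8yyhhajmmtlmjr9y']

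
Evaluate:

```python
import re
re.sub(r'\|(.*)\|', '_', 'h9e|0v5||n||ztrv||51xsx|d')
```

'h9e_d'

Matches: at [3:24] → '|0v5||n||ztrv||51xsx|'.
`sub` substitutes '_' at each match site.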